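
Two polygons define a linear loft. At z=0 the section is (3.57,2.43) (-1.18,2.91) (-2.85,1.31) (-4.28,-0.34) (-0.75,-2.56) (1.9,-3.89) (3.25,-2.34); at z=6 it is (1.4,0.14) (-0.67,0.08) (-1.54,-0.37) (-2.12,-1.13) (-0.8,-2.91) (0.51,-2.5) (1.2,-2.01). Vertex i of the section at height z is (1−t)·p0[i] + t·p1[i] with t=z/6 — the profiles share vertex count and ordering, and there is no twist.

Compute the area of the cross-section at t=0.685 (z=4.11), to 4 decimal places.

Cross-section at t=0.685: each vertex is (1-t)·p0[i] + t·p1[i].
  v1: (1-0.685)·(3.57,2.43) + 0.685·(1.4,0.14) = (2.0835,0.8613)
  v2: (1-0.685)·(-1.18,2.91) + 0.685·(-0.67,0.08) = (-0.8306,0.9714)
  v3: (1-0.685)·(-2.85,1.31) + 0.685·(-1.54,-0.37) = (-1.9526,0.1592)
  v4: (1-0.685)·(-4.28,-0.34) + 0.685·(-2.12,-1.13) = (-2.8004,-0.8811)
  v5: (1-0.685)·(-0.75,-2.56) + 0.685·(-0.8,-2.91) = (-0.7843,-2.7997)
  v6: (1-0.685)·(1.9,-3.89) + 0.685·(0.51,-2.5) = (0.9478,-2.9379)
  v7: (1-0.685)·(3.25,-2.34) + 0.685·(1.2,-2.01) = (1.8457,-2.1139)
Shoelace sum Σ(x_i·y_{i+1} − x_{i+1}·y_i):
  i=1: 2.0835·0.9714 − -0.8306·0.8613 = +2.7395 (running +2.7395)
  i=2: -0.8306·0.1592 − -1.9526·0.9714 = +1.7647 (running +4.5042)
  i=3: -1.9526·-0.8811 − -2.8004·0.1592 = +2.1664 (running +6.6706)
  i=4: -2.8004·-2.7997 − -0.7843·-0.8811 = +7.1494 (running +13.8200)
  i=5: -0.7843·-2.9379 − 0.9478·-2.7997 = +4.9578 (running +18.7777)
  i=6: 0.9478·-2.1139 − 1.8457·-2.9379 = +3.4188 (running +22.1966)
  i=7: 1.8457·0.8613 − 2.0835·-2.1139 = +5.9944 (running +28.1909)
Area = |Σ|/2 = |28.1909|/2 = 14.0955

Area at t=0.685: 14.0955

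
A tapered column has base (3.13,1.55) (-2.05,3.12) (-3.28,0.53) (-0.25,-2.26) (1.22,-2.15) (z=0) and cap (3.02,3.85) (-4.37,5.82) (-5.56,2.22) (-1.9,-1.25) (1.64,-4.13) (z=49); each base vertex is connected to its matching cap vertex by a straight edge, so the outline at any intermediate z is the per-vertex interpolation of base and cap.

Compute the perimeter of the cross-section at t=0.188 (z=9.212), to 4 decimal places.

Perimeter at t=0.188: 19.9299

Cross-section at t=0.188: each vertex is (1-t)·p0[i] + t·p1[i].
  v1: (1-0.188)·(3.13,1.55) + 0.188·(3.02,3.85) = (3.1093,1.9824)
  v2: (1-0.188)·(-2.05,3.12) + 0.188·(-4.37,5.82) = (-2.4862,3.6276)
  v3: (1-0.188)·(-3.28,0.53) + 0.188·(-5.56,2.22) = (-3.7086,0.8477)
  v4: (1-0.188)·(-0.25,-2.26) + 0.188·(-1.9,-1.25) = (-0.5602,-2.0701)
  v5: (1-0.188)·(1.22,-2.15) + 0.188·(1.64,-4.13) = (1.2990,-2.5222)
Perimeter = Σ |v_{i+1} − v_i|:
  edge 1→2: √(-5.5955² + 1.6452²) = 5.8323 (running 5.8323)
  edge 2→3: √(-1.2225² + -2.7799²) = 3.0368 (running 8.8691)
  edge 3→4: √(3.1484² + -2.9178²) = 4.2926 (running 13.1617)
  edge 4→5: √(1.8592² + -0.4521²) = 1.9133 (running 15.0751)
  edge 5→1: √(1.8104² + 4.5046²) = 4.8548 (running 19.9299)
Perimeter = 19.9299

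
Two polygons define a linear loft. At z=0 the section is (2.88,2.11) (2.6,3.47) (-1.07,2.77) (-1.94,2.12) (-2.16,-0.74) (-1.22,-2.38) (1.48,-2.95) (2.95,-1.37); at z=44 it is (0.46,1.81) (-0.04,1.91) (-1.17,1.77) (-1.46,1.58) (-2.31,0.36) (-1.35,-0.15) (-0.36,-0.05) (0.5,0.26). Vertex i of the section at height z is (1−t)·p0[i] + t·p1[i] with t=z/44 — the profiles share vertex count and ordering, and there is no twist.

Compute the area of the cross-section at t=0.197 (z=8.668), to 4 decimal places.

Area at t=0.197: 20.5344

Cross-section at t=0.197: each vertex is (1-t)·p0[i] + t·p1[i].
  v1: (1-0.197)·(2.88,2.11) + 0.197·(0.46,1.81) = (2.4033,2.0509)
  v2: (1-0.197)·(2.6,3.47) + 0.197·(-0.04,1.91) = (2.0799,3.1627)
  v3: (1-0.197)·(-1.07,2.77) + 0.197·(-1.17,1.77) = (-1.0897,2.5730)
  v4: (1-0.197)·(-1.94,2.12) + 0.197·(-1.46,1.58) = (-1.8454,2.0136)
  v5: (1-0.197)·(-2.16,-0.74) + 0.197·(-2.31,0.36) = (-2.1896,-0.5233)
  v6: (1-0.197)·(-1.22,-2.38) + 0.197·(-1.35,-0.15) = (-1.2456,-1.9407)
  v7: (1-0.197)·(1.48,-2.95) + 0.197·(-0.36,-0.05) = (1.1175,-2.3787)
  v8: (1-0.197)·(2.95,-1.37) + 0.197·(0.5,0.26) = (2.4674,-1.0489)
Shoelace sum Σ(x_i·y_{i+1} − x_{i+1}·y_i):
  i=1: 2.4033·3.1627 − 2.0799·2.0509 = +3.3350 (running +3.3350)
  i=2: 2.0799·2.5730 − -1.0897·3.1627 = +8.7980 (running +12.1330)
  i=3: -1.0897·2.0136 − -1.8454·2.5730 = +2.5541 (running +14.6871)
  i=4: -1.8454·-0.5233 − -2.1896·2.0136 = +5.3746 (running +20.0618)
  i=5: -2.1896·-1.9407 − -1.2456·-0.5233 = +3.5974 (running +23.6592)
  i=6: -1.2456·-2.3787 − 1.1175·-1.9407 = +5.1317 (running +28.7909)
  i=7: 1.1175·-1.0489 − 2.4674·-2.3787 = +4.6969 (running +33.4878)
  i=8: 2.4674·2.0509 − 2.4033·-1.0489 = +7.5810 (running +41.0688)
Area = |Σ|/2 = |41.0688|/2 = 20.5344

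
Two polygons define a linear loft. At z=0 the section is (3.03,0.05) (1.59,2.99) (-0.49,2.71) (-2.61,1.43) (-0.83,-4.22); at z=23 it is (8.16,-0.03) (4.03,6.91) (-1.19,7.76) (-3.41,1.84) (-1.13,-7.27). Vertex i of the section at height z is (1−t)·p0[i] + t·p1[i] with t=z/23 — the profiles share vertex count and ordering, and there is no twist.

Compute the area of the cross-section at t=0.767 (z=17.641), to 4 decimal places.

Area at t=0.767: 79.4355

Cross-section at t=0.767: each vertex is (1-t)·p0[i] + t·p1[i].
  v1: (1-0.767)·(3.03,0.05) + 0.767·(8.16,-0.03) = (6.9647,-0.0114)
  v2: (1-0.767)·(1.59,2.99) + 0.767·(4.03,6.91) = (3.4615,5.9966)
  v3: (1-0.767)·(-0.49,2.71) + 0.767·(-1.19,7.76) = (-1.0269,6.5834)
  v4: (1-0.767)·(-2.61,1.43) + 0.767·(-3.41,1.84) = (-3.2236,1.7445)
  v5: (1-0.767)·(-0.83,-4.22) + 0.767·(-1.13,-7.27) = (-1.0601,-6.5593)
Shoelace sum Σ(x_i·y_{i+1} − x_{i+1}·y_i):
  i=1: 6.9647·5.9966 − 3.4615·-0.0114 = +41.8042 (running +41.8042)
  i=2: 3.4615·6.5834 − -1.0269·5.9966 = +28.9461 (running +70.7503)
  i=3: -1.0269·1.7445 − -3.2236·6.5834 = +19.4307 (running +90.1810)
  i=4: -3.2236·-6.5593 − -1.0601·1.7445 = +22.9940 (running +113.1750)
  i=5: -1.0601·-0.0114 − 6.9647·-6.5593 = +45.6960 (running +158.8710)
Area = |Σ|/2 = |158.8710|/2 = 79.4355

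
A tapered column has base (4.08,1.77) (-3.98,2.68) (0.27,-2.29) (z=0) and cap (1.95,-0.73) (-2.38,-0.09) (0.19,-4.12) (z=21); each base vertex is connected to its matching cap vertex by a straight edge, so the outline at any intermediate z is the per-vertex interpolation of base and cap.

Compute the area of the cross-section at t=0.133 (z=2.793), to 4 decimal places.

Area at t=0.133: 16.5637

Cross-section at t=0.133: each vertex is (1-t)·p0[i] + t·p1[i].
  v1: (1-0.133)·(4.08,1.77) + 0.133·(1.95,-0.73) = (3.7967,1.4375)
  v2: (1-0.133)·(-3.98,2.68) + 0.133·(-2.38,-0.09) = (-3.7672,2.3116)
  v3: (1-0.133)·(0.27,-2.29) + 0.133·(0.19,-4.12) = (0.2594,-2.5334)
Shoelace sum Σ(x_i·y_{i+1} − x_{i+1}·y_i):
  i=1: 3.7967·2.3116 − -3.7672·1.4375 = +14.1918 (running +14.1918)
  i=2: -3.7672·-2.5334 − 0.2594·2.3116 = +8.9443 (running +23.1360)
  i=3: 0.2594·1.4375 − 3.7967·-2.5334 = +9.9914 (running +33.1274)
Area = |Σ|/2 = |33.1274|/2 = 16.5637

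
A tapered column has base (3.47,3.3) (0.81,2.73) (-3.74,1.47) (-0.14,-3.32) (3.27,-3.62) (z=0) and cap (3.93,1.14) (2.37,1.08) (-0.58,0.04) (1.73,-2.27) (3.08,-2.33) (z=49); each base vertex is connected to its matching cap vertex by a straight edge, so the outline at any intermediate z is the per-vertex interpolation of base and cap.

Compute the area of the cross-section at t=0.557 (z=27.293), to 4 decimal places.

Cross-section at t=0.557: each vertex is (1-t)·p0[i] + t·p1[i].
  v1: (1-0.557)·(3.47,3.3) + 0.557·(3.93,1.14) = (3.7262,2.0969)
  v2: (1-0.557)·(0.81,2.73) + 0.557·(2.37,1.08) = (1.6789,1.8109)
  v3: (1-0.557)·(-3.74,1.47) + 0.557·(-0.58,0.04) = (-1.9799,0.6735)
  v4: (1-0.557)·(-0.14,-3.32) + 0.557·(1.73,-2.27) = (0.9016,-2.7351)
  v5: (1-0.557)·(3.27,-3.62) + 0.557·(3.08,-2.33) = (3.1642,-2.9015)
Shoelace sum Σ(x_i·y_{i+1} − x_{i+1}·y_i):
  i=1: 3.7262·1.8109 − 1.6789·2.0969 = +3.2275 (running +3.2275)
  i=2: 1.6789·0.6735 − -1.9799·1.8109 = +4.7162 (running +7.9437)
  i=3: -1.9799·-2.7351 − 0.9016·0.6735 = +4.8081 (running +12.7518)
  i=4: 0.9016·-2.9015 − 3.1642·-2.7351 = +6.0385 (running +18.7903)
  i=5: 3.1642·2.0969 − 3.7262·-2.9015 = +17.4464 (running +36.2367)
Area = |Σ|/2 = |36.2367|/2 = 18.1184

Area at t=0.557: 18.1184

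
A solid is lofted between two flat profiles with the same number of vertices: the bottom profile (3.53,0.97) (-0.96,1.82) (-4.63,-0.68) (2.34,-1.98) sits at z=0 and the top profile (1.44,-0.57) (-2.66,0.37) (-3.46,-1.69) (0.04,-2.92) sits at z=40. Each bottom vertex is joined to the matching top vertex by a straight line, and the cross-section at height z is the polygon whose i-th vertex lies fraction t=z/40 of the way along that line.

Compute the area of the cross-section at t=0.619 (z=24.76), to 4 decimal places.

Cross-section at t=0.619: each vertex is (1-t)·p0[i] + t·p1[i].
  v1: (1-0.619)·(3.53,0.97) + 0.619·(1.44,-0.57) = (2.2363,0.0167)
  v2: (1-0.619)·(-0.96,1.82) + 0.619·(-2.66,0.37) = (-2.0123,0.9224)
  v3: (1-0.619)·(-4.63,-0.68) + 0.619·(-3.46,-1.69) = (-3.9058,-1.3052)
  v4: (1-0.619)·(2.34,-1.98) + 0.619·(0.04,-2.92) = (0.9163,-2.5619)
Shoelace sum Σ(x_i·y_{i+1} − x_{i+1}·y_i):
  i=1: 2.2363·0.9224 − -2.0123·0.0167 = +2.0966 (running +2.0966)
  i=2: -2.0123·-1.3052 − -3.9058·0.9224 = +6.2293 (running +8.3259)
  i=3: -3.9058·-2.5619 − 0.9163·-1.3052 = +11.2020 (running +19.5278)
  i=4: 0.9163·0.0167 − 2.2363·-2.5619 = +5.7444 (running +25.2722)
Area = |Σ|/2 = |25.2722|/2 = 12.6361

Area at t=0.619: 12.6361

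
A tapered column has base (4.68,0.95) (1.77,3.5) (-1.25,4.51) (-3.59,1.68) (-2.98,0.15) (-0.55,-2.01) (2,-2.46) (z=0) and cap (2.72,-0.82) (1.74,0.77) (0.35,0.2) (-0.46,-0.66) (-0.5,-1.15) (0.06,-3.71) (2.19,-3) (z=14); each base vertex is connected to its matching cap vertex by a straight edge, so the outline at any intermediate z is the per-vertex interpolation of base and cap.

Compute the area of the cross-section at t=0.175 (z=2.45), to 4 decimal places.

Cross-section at t=0.175: each vertex is (1-t)·p0[i] + t·p1[i].
  v1: (1-0.175)·(4.68,0.95) + 0.175·(2.72,-0.82) = (4.3370,0.6402)
  v2: (1-0.175)·(1.77,3.5) + 0.175·(1.74,0.77) = (1.7647,3.0222)
  v3: (1-0.175)·(-1.25,4.51) + 0.175·(0.35,0.2) = (-0.9700,3.7557)
  v4: (1-0.175)·(-3.59,1.68) + 0.175·(-0.46,-0.66) = (-3.0422,1.2705)
  v5: (1-0.175)·(-2.98,0.15) + 0.175·(-0.5,-1.15) = (-2.5460,-0.0775)
  v6: (1-0.175)·(-0.55,-2.01) + 0.175·(0.06,-3.71) = (-0.4432,-2.3075)
  v7: (1-0.175)·(2,-2.46) + 0.175·(2.19,-3) = (2.0332,-2.5545)
Shoelace sum Σ(x_i·y_{i+1} − x_{i+1}·y_i):
  i=1: 4.3370·3.0222 − 1.7647·0.6402 = +11.9776 (running +11.9776)
  i=2: 1.7647·3.7557 − -0.9700·3.0222 = +9.5595 (running +21.5372)
  i=3: -0.9700·1.2705 − -3.0422·3.7557 = +10.1935 (running +31.7307)
  i=4: -3.0422·-0.0775 − -2.5460·1.2705 = +3.4705 (running +35.2012)
  i=5: -2.5460·-2.3075 − -0.4432·-0.0775 = +5.8405 (running +41.0417)
  i=6: -0.4432·-2.5545 − 2.0332·-2.3075 = +5.8240 (running +46.8657)
  i=7: 2.0332·0.6402 − 4.3370·-2.5545 = +12.3807 (running +59.2464)
Area = |Σ|/2 = |59.2464|/2 = 29.6232

Area at t=0.175: 29.6232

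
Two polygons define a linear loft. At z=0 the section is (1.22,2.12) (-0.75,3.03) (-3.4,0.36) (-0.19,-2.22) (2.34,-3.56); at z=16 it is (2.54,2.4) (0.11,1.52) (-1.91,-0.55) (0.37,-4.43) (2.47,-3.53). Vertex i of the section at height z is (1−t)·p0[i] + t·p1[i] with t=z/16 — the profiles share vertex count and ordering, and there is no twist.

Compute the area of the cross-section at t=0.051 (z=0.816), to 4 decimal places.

Cross-section at t=0.051: each vertex is (1-t)·p0[i] + t·p1[i].
  v1: (1-0.051)·(1.22,2.12) + 0.051·(2.54,2.4) = (1.2873,2.1343)
  v2: (1-0.051)·(-0.75,3.03) + 0.051·(0.11,1.52) = (-0.7061,2.9530)
  v3: (1-0.051)·(-3.4,0.36) + 0.051·(-1.91,-0.55) = (-3.3240,0.3136)
  v4: (1-0.051)·(-0.19,-2.22) + 0.051·(0.37,-4.43) = (-0.1614,-2.3327)
  v5: (1-0.051)·(2.34,-3.56) + 0.051·(2.47,-3.53) = (2.3466,-3.5585)
Shoelace sum Σ(x_i·y_{i+1} − x_{i+1}·y_i):
  i=1: 1.2873·2.9530 − -0.7061·2.1343 = +5.3085 (running +5.3085)
  i=2: -0.7061·0.3136 − -3.3240·2.9530 = +9.5943 (running +14.9029)
  i=3: -3.3240·-2.3327 − -0.1614·0.3136 = +7.8046 (running +22.7075)
  i=4: -0.1614·-3.5585 − 2.3466·-2.3327 = +6.0485 (running +28.7559)
  i=5: 2.3466·2.1343 − 1.2873·-3.5585 = +9.5893 (running +38.3452)
Area = |Σ|/2 = |38.3452|/2 = 19.1726

Area at t=0.051: 19.1726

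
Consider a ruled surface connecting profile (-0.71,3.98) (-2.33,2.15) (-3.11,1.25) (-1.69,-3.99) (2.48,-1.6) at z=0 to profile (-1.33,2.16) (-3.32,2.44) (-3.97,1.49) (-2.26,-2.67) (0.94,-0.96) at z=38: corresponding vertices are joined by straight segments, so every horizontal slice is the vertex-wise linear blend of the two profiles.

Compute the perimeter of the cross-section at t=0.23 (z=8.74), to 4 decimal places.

Cross-section at t=0.23: each vertex is (1-t)·p0[i] + t·p1[i].
  v1: (1-0.23)·(-0.71,3.98) + 0.23·(-1.33,2.16) = (-0.8526,3.5614)
  v2: (1-0.23)·(-2.33,2.15) + 0.23·(-3.32,2.44) = (-2.5577,2.2167)
  v3: (1-0.23)·(-3.11,1.25) + 0.23·(-3.97,1.49) = (-3.3078,1.3052)
  v4: (1-0.23)·(-1.69,-3.99) + 0.23·(-2.26,-2.67) = (-1.8211,-3.6864)
  v5: (1-0.23)·(2.48,-1.6) + 0.23·(0.94,-0.96) = (2.1258,-1.4528)
Perimeter = Σ |v_{i+1} − v_i|:
  edge 1→2: √(-1.7051² + -1.3447²) = 2.1715 (running 2.1715)
  edge 2→3: √(-0.7501² + -0.9115²) = 1.1805 (running 3.3520)
  edge 3→4: √(1.4867² + -4.9916²) = 5.2083 (running 8.5603)
  edge 4→5: √(3.9469² + 2.2336²) = 4.5351 (running 13.0954)
  edge 5→1: √(-2.9784² + 5.0142²) = 5.8321 (running 18.9275)
Perimeter = 18.9275

Perimeter at t=0.23: 18.9275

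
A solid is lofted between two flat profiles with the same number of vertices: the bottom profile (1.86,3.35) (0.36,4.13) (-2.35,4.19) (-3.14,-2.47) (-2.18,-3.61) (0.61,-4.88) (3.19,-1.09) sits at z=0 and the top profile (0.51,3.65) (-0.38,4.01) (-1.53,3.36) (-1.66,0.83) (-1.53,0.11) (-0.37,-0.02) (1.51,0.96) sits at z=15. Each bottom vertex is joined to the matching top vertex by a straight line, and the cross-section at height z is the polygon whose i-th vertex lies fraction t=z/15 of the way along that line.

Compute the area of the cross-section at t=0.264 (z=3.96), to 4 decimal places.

Area at t=0.264: 30.7071

Cross-section at t=0.264: each vertex is (1-t)·p0[i] + t·p1[i].
  v1: (1-0.264)·(1.86,3.35) + 0.264·(0.51,3.65) = (1.5036,3.4292)
  v2: (1-0.264)·(0.36,4.13) + 0.264·(-0.38,4.01) = (0.1646,4.0983)
  v3: (1-0.264)·(-2.35,4.19) + 0.264·(-1.53,3.36) = (-2.1335,3.9709)
  v4: (1-0.264)·(-3.14,-2.47) + 0.264·(-1.66,0.83) = (-2.7493,-1.5988)
  v5: (1-0.264)·(-2.18,-3.61) + 0.264·(-1.53,0.11) = (-2.0084,-2.6279)
  v6: (1-0.264)·(0.61,-4.88) + 0.264·(-0.37,-0.02) = (0.3513,-3.5970)
  v7: (1-0.264)·(3.19,-1.09) + 0.264·(1.51,0.96) = (2.7465,-0.5488)
Shoelace sum Σ(x_i·y_{i+1} − x_{i+1}·y_i):
  i=1: 1.5036·4.0983 − 0.1646·3.4292 = +5.5977 (running +5.5977)
  i=2: 0.1646·3.9709 − -2.1335·4.0983 = +9.3976 (running +14.9953)
  i=3: -2.1335·-1.5988 − -2.7493·3.9709 = +14.3281 (running +29.3234)
  i=4: -2.7493·-2.6279 − -2.0084·-1.5988 = +4.0139 (running +33.3373)
  i=5: -2.0084·-3.5970 − 0.3513·-2.6279 = +8.1473 (running +41.4845)
  i=6: 0.3513·-0.5488 − 2.7465·-3.5970 = +9.6862 (running +51.1707)
  i=7: 2.7465·3.4292 − 1.5036·-0.5488 = +10.2434 (running +61.4141)
Area = |Σ|/2 = |61.4141|/2 = 30.7071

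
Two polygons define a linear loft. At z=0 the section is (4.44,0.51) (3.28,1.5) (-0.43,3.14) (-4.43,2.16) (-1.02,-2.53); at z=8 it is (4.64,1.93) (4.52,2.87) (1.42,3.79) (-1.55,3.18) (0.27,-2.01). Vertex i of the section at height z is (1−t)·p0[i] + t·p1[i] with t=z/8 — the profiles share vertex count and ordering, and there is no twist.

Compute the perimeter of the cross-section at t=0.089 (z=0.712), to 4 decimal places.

Perimeter at t=0.089: 21.4129

Cross-section at t=0.089: each vertex is (1-t)·p0[i] + t·p1[i].
  v1: (1-0.089)·(4.44,0.51) + 0.089·(4.64,1.93) = (4.4578,0.6364)
  v2: (1-0.089)·(3.28,1.5) + 0.089·(4.52,2.87) = (3.3904,1.6219)
  v3: (1-0.089)·(-0.43,3.14) + 0.089·(1.42,3.79) = (-0.2654,3.1979)
  v4: (1-0.089)·(-4.43,2.16) + 0.089·(-1.55,3.18) = (-4.1737,2.2508)
  v5: (1-0.089)·(-1.02,-2.53) + 0.089·(0.27,-2.01) = (-0.9052,-2.4837)
Perimeter = Σ |v_{i+1} − v_i|:
  edge 1→2: √(-1.0674² + 0.9856²) = 1.4528 (running 1.4528)
  edge 2→3: √(-3.6557² + 1.5759²) = 3.9809 (running 5.4338)
  edge 3→4: √(-3.9083² + -0.9471²) = 4.0214 (running 9.4552)
  edge 4→5: √(3.2685² + -4.7345²) = 5.7531 (running 15.2083)
  edge 5→1: √(5.3630² + 3.1201²) = 6.2046 (running 21.4129)
Perimeter = 21.4129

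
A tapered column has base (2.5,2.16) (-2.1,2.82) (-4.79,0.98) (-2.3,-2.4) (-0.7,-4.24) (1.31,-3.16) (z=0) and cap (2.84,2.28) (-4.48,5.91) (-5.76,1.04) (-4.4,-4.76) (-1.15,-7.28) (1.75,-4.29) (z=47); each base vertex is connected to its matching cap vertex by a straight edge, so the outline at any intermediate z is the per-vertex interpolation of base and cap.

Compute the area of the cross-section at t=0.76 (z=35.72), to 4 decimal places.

Cross-section at t=0.76: each vertex is (1-t)·p0[i] + t·p1[i].
  v1: (1-0.76)·(2.5,2.16) + 0.76·(2.84,2.28) = (2.7584,2.2512)
  v2: (1-0.76)·(-2.1,2.82) + 0.76·(-4.48,5.91) = (-3.9088,5.1684)
  v3: (1-0.76)·(-4.79,0.98) + 0.76·(-5.76,1.04) = (-5.5272,1.0256)
  v4: (1-0.76)·(-2.3,-2.4) + 0.76·(-4.4,-4.76) = (-3.8960,-4.1936)
  v5: (1-0.76)·(-0.7,-4.24) + 0.76·(-1.15,-7.28) = (-1.0420,-6.5504)
  v6: (1-0.76)·(1.31,-3.16) + 0.76·(1.75,-4.29) = (1.6444,-4.0188)
Shoelace sum Σ(x_i·y_{i+1} − x_{i+1}·y_i):
  i=1: 2.7584·5.1684 − -3.9088·2.2512 = +23.0560 (running +23.0560)
  i=2: -3.9088·1.0256 − -5.5272·5.1684 = +24.5579 (running +47.6139)
  i=3: -5.5272·-4.1936 − -3.8960·1.0256 = +27.1746 (running +74.7885)
  i=4: -3.8960·-6.5504 − -1.0420·-4.1936 = +21.1506 (running +95.9392)
  i=5: -1.0420·-4.0188 − 1.6444·-6.5504 = +14.9591 (running +110.8982)
  i=6: 1.6444·2.2512 − 2.7584·-4.0188 = +14.7873 (running +125.6855)
Area = |Σ|/2 = |125.6855|/2 = 62.8428

Area at t=0.76: 62.8428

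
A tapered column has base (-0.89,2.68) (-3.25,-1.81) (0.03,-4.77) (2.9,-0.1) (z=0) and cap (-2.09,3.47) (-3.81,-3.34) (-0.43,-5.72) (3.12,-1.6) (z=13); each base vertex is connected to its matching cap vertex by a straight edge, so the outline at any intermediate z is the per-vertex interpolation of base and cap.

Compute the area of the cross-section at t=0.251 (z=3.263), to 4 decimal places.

Area at t=0.251: 25.9733

Cross-section at t=0.251: each vertex is (1-t)·p0[i] + t·p1[i].
  v1: (1-0.251)·(-0.89,2.68) + 0.251·(-2.09,3.47) = (-1.1912,2.8783)
  v2: (1-0.251)·(-3.25,-1.81) + 0.251·(-3.81,-3.34) = (-3.3906,-2.1940)
  v3: (1-0.251)·(0.03,-4.77) + 0.251·(-0.43,-5.72) = (-0.0855,-5.0084)
  v4: (1-0.251)·(2.9,-0.1) + 0.251·(3.12,-1.6) = (2.9552,-0.4765)
Shoelace sum Σ(x_i·y_{i+1} − x_{i+1}·y_i):
  i=1: -1.1912·-2.1940 − -3.3906·2.8783 = +12.3725 (running +12.3725)
  i=2: -3.3906·-5.0084 − -0.0855·-2.1940 = +16.7939 (running +29.1665)
  i=3: -0.0855·-0.4765 − 2.9552·-5.0084 = +14.8418 (running +44.0083)
  i=4: 2.9552·2.8783 − -1.1912·-0.4765 = +7.9384 (running +51.9467)
Area = |Σ|/2 = |51.9467|/2 = 25.9733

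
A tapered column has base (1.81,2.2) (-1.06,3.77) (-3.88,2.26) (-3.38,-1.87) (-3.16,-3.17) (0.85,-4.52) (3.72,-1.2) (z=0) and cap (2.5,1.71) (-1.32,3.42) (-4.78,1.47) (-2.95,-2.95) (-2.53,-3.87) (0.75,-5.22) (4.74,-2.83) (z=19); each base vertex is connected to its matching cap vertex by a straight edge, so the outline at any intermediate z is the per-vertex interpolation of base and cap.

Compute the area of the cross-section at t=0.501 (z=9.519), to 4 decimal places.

Area at t=0.501: 46.1658

Cross-section at t=0.501: each vertex is (1-t)·p0[i] + t·p1[i].
  v1: (1-0.501)·(1.81,2.2) + 0.501·(2.5,1.71) = (2.1557,1.9545)
  v2: (1-0.501)·(-1.06,3.77) + 0.501·(-1.32,3.42) = (-1.1903,3.5946)
  v3: (1-0.501)·(-3.88,2.26) + 0.501·(-4.78,1.47) = (-4.3309,1.8642)
  v4: (1-0.501)·(-3.38,-1.87) + 0.501·(-2.95,-2.95) = (-3.1646,-2.4111)
  v5: (1-0.501)·(-3.16,-3.17) + 0.501·(-2.53,-3.87) = (-2.8444,-3.5207)
  v6: (1-0.501)·(0.85,-4.52) + 0.501·(0.75,-5.22) = (0.7999,-4.8707)
  v7: (1-0.501)·(3.72,-1.2) + 0.501·(4.74,-2.83) = (4.2310,-2.0166)
Shoelace sum Σ(x_i·y_{i+1} − x_{i+1}·y_i):
  i=1: 2.1557·3.5946 − -1.1903·1.9545 = +10.0753 (running +10.0753)
  i=2: -1.1903·1.8642 − -4.3309·3.5946 = +13.3492 (running +23.4245)
  i=3: -4.3309·-2.4111 − -3.1646·1.8642 = +16.3416 (running +39.7661)
  i=4: -3.1646·-3.5207 − -2.8444·-2.4111 = +4.2835 (running +44.0496)
  i=5: -2.8444·-4.8707 − 0.7999·-3.5207 = +16.6703 (running +60.7198)
  i=6: 0.7999·-2.0166 − 4.2310·-4.8707 = +18.9949 (running +79.7148)
  i=7: 4.2310·1.9545 − 2.1557·-2.0166 = +12.6168 (running +92.3316)
Area = |Σ|/2 = |92.3316|/2 = 46.1658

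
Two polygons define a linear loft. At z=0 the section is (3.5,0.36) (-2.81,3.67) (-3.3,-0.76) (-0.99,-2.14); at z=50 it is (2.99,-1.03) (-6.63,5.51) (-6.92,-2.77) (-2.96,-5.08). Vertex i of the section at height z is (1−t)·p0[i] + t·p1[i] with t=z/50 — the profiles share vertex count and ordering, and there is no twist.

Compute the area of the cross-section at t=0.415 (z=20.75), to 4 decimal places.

Area at t=0.415: 33.3101

Cross-section at t=0.415: each vertex is (1-t)·p0[i] + t·p1[i].
  v1: (1-0.415)·(3.5,0.36) + 0.415·(2.99,-1.03) = (3.2883,-0.2169)
  v2: (1-0.415)·(-2.81,3.67) + 0.415·(-6.63,5.51) = (-4.3953,4.4336)
  v3: (1-0.415)·(-3.3,-0.76) + 0.415·(-6.92,-2.77) = (-4.8023,-1.5941)
  v4: (1-0.415)·(-0.99,-2.14) + 0.415·(-2.96,-5.08) = (-1.8075,-3.3601)
Shoelace sum Σ(x_i·y_{i+1} − x_{i+1}·y_i):
  i=1: 3.2883·4.4336 − -4.3953·-0.2169 = +13.6261 (running +13.6261)
  i=2: -4.3953·-1.5941 − -4.8023·4.4336 = +28.2982 (running +41.9244)
  i=3: -4.8023·-3.3601 − -1.8075·-1.5941 = +13.2547 (running +55.1791)
  i=4: -1.8075·-0.2169 − 3.2883·-3.3601 = +11.4412 (running +66.6202)
Area = |Σ|/2 = |66.6202|/2 = 33.3101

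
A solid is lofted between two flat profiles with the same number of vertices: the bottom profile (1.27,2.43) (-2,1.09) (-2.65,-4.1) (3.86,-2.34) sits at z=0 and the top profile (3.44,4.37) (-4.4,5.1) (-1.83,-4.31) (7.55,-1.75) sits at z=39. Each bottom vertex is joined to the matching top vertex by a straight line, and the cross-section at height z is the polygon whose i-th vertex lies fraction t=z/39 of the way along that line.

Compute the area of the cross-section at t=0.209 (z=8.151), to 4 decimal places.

Area at t=0.209: 33.5997

Cross-section at t=0.209: each vertex is (1-t)·p0[i] + t·p1[i].
  v1: (1-0.209)·(1.27,2.43) + 0.209·(3.44,4.37) = (1.7235,2.8355)
  v2: (1-0.209)·(-2,1.09) + 0.209·(-4.4,5.1) = (-2.5016,1.9281)
  v3: (1-0.209)·(-2.65,-4.1) + 0.209·(-1.83,-4.31) = (-2.4786,-4.1439)
  v4: (1-0.209)·(3.86,-2.34) + 0.209·(7.55,-1.75) = (4.6312,-2.2167)
Shoelace sum Σ(x_i·y_{i+1} − x_{i+1}·y_i):
  i=1: 1.7235·1.9281 − -2.5016·2.8355 = +10.4163 (running +10.4163)
  i=2: -2.5016·-4.1439 − -2.4786·1.9281 = +15.1454 (running +25.5617)
  i=3: -2.4786·-2.2167 − 4.6312·-4.1439 = +24.6856 (running +50.2472)
  i=4: 4.6312·2.8355 − 1.7235·-2.2167 = +16.9521 (running +67.1994)
Area = |Σ|/2 = |67.1994|/2 = 33.5997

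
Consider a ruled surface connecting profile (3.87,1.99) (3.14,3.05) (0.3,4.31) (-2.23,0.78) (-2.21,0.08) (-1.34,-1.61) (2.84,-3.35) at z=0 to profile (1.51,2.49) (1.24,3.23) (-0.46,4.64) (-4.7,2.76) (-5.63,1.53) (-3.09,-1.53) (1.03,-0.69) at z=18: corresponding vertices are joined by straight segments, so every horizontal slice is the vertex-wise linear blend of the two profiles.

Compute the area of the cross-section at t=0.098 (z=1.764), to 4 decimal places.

Cross-section at t=0.098: each vertex is (1-t)·p0[i] + t·p1[i].
  v1: (1-0.098)·(3.87,1.99) + 0.098·(1.51,2.49) = (3.6387,2.0390)
  v2: (1-0.098)·(3.14,3.05) + 0.098·(1.24,3.23) = (2.9538,3.0676)
  v3: (1-0.098)·(0.3,4.31) + 0.098·(-0.46,4.64) = (0.2255,4.3423)
  v4: (1-0.098)·(-2.23,0.78) + 0.098·(-4.7,2.76) = (-2.4721,0.9740)
  v5: (1-0.098)·(-2.21,0.08) + 0.098·(-5.63,1.53) = (-2.5452,0.2221)
  v6: (1-0.098)·(-1.34,-1.61) + 0.098·(-3.09,-1.53) = (-1.5115,-1.6022)
  v7: (1-0.098)·(2.84,-3.35) + 0.098·(1.03,-0.69) = (2.6626,-3.0893)
Shoelace sum Σ(x_i·y_{i+1} − x_{i+1}·y_i):
  i=1: 3.6387·3.0676 − 2.9538·2.0390 = +5.1395 (running +5.1395)
  i=2: 2.9538·4.3423 − 0.2255·3.0676 = +12.1346 (running +17.2741)
  i=3: 0.2255·0.9740 − -2.4721·4.3423 = +10.9542 (running +28.2283)
  i=4: -2.4721·0.2221 − -2.5452·0.9740 = +1.9300 (running +30.1583)
  i=5: -2.5452·-1.6022 − -1.5115·0.2221 = +4.4135 (running +34.5718)
  i=6: -1.5115·-3.0893 − 2.6626·-1.6022 = +8.9355 (running +43.5072)
  i=7: 2.6626·2.0390 − 3.6387·-3.0893 = +16.6703 (running +60.1775)
Area = |Σ|/2 = |60.1775|/2 = 30.0887

Area at t=0.098: 30.0887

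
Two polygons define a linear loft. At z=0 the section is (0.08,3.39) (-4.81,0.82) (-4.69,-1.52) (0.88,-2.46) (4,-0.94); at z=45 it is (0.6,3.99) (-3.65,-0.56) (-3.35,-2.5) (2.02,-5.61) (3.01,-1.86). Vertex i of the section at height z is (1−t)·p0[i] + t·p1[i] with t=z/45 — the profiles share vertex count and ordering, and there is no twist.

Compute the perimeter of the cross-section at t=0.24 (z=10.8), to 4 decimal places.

Cross-section at t=0.24: each vertex is (1-t)·p0[i] + t·p1[i].
  v1: (1-0.24)·(0.08,3.39) + 0.24·(0.6,3.99) = (0.2048,3.5340)
  v2: (1-0.24)·(-4.81,0.82) + 0.24·(-3.65,-0.56) = (-4.5316,0.4888)
  v3: (1-0.24)·(-4.69,-1.52) + 0.24·(-3.35,-2.5) = (-4.3684,-1.7552)
  v4: (1-0.24)·(0.88,-2.46) + 0.24·(2.02,-5.61) = (1.1536,-3.2160)
  v5: (1-0.24)·(4,-0.94) + 0.24·(3.01,-1.86) = (3.7624,-1.1608)
Perimeter = Σ |v_{i+1} − v_i|:
  edge 1→2: √(-4.7364² + -3.0452²) = 5.6309 (running 5.6309)
  edge 2→3: √(0.1632² + -2.2440²) = 2.2499 (running 7.8808)
  edge 3→4: √(5.5220² + -1.4608²) = 5.7120 (running 13.5928)
  edge 4→5: √(2.6088² + 2.0552²) = 3.3211 (running 16.9139)
  edge 5→1: √(-3.5576² + 4.6948²) = 5.8905 (running 22.8043)
Perimeter = 22.8043

Perimeter at t=0.24: 22.8043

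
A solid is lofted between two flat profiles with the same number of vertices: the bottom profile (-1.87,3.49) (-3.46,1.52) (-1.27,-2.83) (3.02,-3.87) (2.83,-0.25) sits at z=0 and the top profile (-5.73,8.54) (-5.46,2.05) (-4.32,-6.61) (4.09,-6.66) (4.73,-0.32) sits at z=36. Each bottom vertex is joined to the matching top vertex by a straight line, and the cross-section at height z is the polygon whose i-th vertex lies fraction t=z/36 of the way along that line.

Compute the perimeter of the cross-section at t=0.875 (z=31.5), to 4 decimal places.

Perimeter at t=0.875: 40.8111

Cross-section at t=0.875: each vertex is (1-t)·p0[i] + t·p1[i].
  v1: (1-0.875)·(-1.87,3.49) + 0.875·(-5.73,8.54) = (-5.2475,7.9087)
  v2: (1-0.875)·(-3.46,1.52) + 0.875·(-5.46,2.05) = (-5.2100,1.9837)
  v3: (1-0.875)·(-1.27,-2.83) + 0.875·(-4.32,-6.61) = (-3.9388,-6.1375)
  v4: (1-0.875)·(3.02,-3.87) + 0.875·(4.09,-6.66) = (3.9562,-6.3113)
  v5: (1-0.875)·(2.83,-0.25) + 0.875·(4.73,-0.32) = (4.4925,-0.3113)
Perimeter = Σ |v_{i+1} − v_i|:
  edge 1→2: √(0.0375² + -5.9250²) = 5.9251 (running 5.9251)
  edge 2→3: √(1.2712² + -8.1212²) = 8.2201 (running 14.1453)
  edge 3→4: √(7.8950² + -0.1738²) = 7.8969 (running 22.0422)
  edge 4→5: √(0.5362² + 6.0000²) = 6.0239 (running 28.0661)
  edge 5→1: √(-9.7400² + 8.2200²) = 12.7450 (running 40.8111)
Perimeter = 40.8111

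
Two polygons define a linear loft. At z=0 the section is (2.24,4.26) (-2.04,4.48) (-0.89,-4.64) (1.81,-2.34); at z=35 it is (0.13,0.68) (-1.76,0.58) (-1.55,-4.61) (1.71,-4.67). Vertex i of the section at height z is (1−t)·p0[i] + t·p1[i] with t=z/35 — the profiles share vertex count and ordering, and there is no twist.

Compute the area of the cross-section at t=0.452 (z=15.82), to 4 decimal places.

Cross-section at t=0.452: each vertex is (1-t)·p0[i] + t·p1[i].
  v1: (1-0.452)·(2.24,4.26) + 0.452·(0.13,0.68) = (1.2863,2.6418)
  v2: (1-0.452)·(-2.04,4.48) + 0.452·(-1.76,0.58) = (-1.9134,2.7172)
  v3: (1-0.452)·(-0.89,-4.64) + 0.452·(-1.55,-4.61) = (-1.1883,-4.6264)
  v4: (1-0.452)·(1.81,-2.34) + 0.452·(1.71,-4.67) = (1.7648,-3.3932)
Shoelace sum Σ(x_i·y_{i+1} − x_{i+1}·y_i):
  i=1: 1.2863·2.7172 − -1.9134·2.6418 = +8.5501 (running +8.5501)
  i=2: -1.9134·-4.6264 − -1.1883·2.7172 = +12.0813 (running +20.6314)
  i=3: -1.1883·-3.3932 − 1.7648·-4.6264 = +12.1969 (running +32.8283)
  i=4: 1.7648·2.6418 − 1.2863·-3.3932 = +9.0269 (running +41.8552)
Area = |Σ|/2 = |41.8552|/2 = 20.9276

Area at t=0.452: 20.9276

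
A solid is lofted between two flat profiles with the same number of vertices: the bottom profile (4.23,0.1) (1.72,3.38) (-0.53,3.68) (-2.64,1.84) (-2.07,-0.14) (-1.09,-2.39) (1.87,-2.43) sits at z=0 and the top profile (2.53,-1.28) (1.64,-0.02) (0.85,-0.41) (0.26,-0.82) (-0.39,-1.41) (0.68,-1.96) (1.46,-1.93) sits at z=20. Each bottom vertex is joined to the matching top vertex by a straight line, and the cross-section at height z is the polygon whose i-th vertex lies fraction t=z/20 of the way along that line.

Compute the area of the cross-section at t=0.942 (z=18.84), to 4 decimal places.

Area at t=0.942: 3.9985

Cross-section at t=0.942: each vertex is (1-t)·p0[i] + t·p1[i].
  v1: (1-0.942)·(4.23,0.1) + 0.942·(2.53,-1.28) = (2.6286,-1.2000)
  v2: (1-0.942)·(1.72,3.38) + 0.942·(1.64,-0.02) = (1.6446,0.1772)
  v3: (1-0.942)·(-0.53,3.68) + 0.942·(0.85,-0.41) = (0.7700,-0.1728)
  v4: (1-0.942)·(-2.64,1.84) + 0.942·(0.26,-0.82) = (0.0918,-0.6657)
  v5: (1-0.942)·(-2.07,-0.14) + 0.942·(-0.39,-1.41) = (-0.4874,-1.3363)
  v6: (1-0.942)·(-1.09,-2.39) + 0.942·(0.68,-1.96) = (0.5773,-1.9849)
  v7: (1-0.942)·(1.87,-2.43) + 0.942·(1.46,-1.93) = (1.4838,-1.9590)
Shoelace sum Σ(x_i·y_{i+1} − x_{i+1}·y_i):
  i=1: 2.6286·0.1772 − 1.6446·-1.2000 = +2.4393 (running +2.4393)
  i=2: 1.6446·-0.1728 − 0.7700·0.1772 = -0.4206 (running +2.0187)
  i=3: 0.7700·-0.6657 − 0.0918·-0.1728 = -0.4967 (running +1.5220)
  i=4: 0.0918·-1.3363 − -0.4874·-0.6657 = -0.4472 (running +1.0748)
  i=5: -0.4874·-1.9849 − 0.5773·-1.3363 = +1.7391 (running +2.8139)
  i=6: 0.5773·-1.9590 − 1.4838·-1.9849 = +1.8142 (running +4.6281)
  i=7: 1.4838·-1.2000 − 2.6286·-1.9590 = +3.3690 (running +7.9970)
Area = |Σ|/2 = |7.9970|/2 = 3.9985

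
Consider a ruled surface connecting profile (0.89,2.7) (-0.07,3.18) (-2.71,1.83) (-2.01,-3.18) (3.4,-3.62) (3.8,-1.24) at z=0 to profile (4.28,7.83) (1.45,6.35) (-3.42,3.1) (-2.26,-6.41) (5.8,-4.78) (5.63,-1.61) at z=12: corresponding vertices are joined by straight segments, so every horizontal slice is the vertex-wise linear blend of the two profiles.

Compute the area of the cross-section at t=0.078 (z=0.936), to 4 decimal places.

Area at t=0.078: 35.1950

Cross-section at t=0.078: each vertex is (1-t)·p0[i] + t·p1[i].
  v1: (1-0.078)·(0.89,2.7) + 0.078·(4.28,7.83) = (1.1544,3.1001)
  v2: (1-0.078)·(-0.07,3.18) + 0.078·(1.45,6.35) = (0.0486,3.4273)
  v3: (1-0.078)·(-2.71,1.83) + 0.078·(-3.42,3.1) = (-2.7654,1.9291)
  v4: (1-0.078)·(-2.01,-3.18) + 0.078·(-2.26,-6.41) = (-2.0295,-3.4319)
  v5: (1-0.078)·(3.4,-3.62) + 0.078·(5.8,-4.78) = (3.5872,-3.7105)
  v6: (1-0.078)·(3.8,-1.24) + 0.078·(5.63,-1.61) = (3.9427,-1.2689)
Shoelace sum Σ(x_i·y_{i+1} − x_{i+1}·y_i):
  i=1: 1.1544·3.4273 − 0.0486·3.1001 = +3.8060 (running +3.8060)
  i=2: 0.0486·1.9291 − -2.7654·3.4273 = +9.5714 (running +13.3773)
  i=3: -2.7654·-3.4319 − -2.0295·1.9291 = +13.4056 (running +26.7830)
  i=4: -2.0295·-3.7105 − 3.5872·-3.4319 = +19.8415 (running +46.6244)
  i=5: 3.5872·-1.2689 − 3.9427·-3.7105 = +10.0778 (running +56.7022)
  i=6: 3.9427·3.1001 − 1.1544·-1.2689 = +13.6878 (running +70.3901)
Area = |Σ|/2 = |70.3901|/2 = 35.1950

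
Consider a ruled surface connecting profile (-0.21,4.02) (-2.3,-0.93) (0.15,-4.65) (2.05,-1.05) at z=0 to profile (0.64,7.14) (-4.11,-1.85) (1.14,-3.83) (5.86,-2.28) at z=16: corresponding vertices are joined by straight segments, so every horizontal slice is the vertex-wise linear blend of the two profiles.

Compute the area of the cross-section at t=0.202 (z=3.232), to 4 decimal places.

Cross-section at t=0.202: each vertex is (1-t)·p0[i] + t·p1[i].
  v1: (1-0.202)·(-0.21,4.02) + 0.202·(0.64,7.14) = (-0.0383,4.6502)
  v2: (1-0.202)·(-2.3,-0.93) + 0.202·(-4.11,-1.85) = (-2.6656,-1.1158)
  v3: (1-0.202)·(0.15,-4.65) + 0.202·(1.14,-3.83) = (0.3500,-4.4844)
  v4: (1-0.202)·(2.05,-1.05) + 0.202·(5.86,-2.28) = (2.8196,-1.2985)
Shoelace sum Σ(x_i·y_{i+1} − x_{i+1}·y_i):
  i=1: -0.0383·-1.1158 − -2.6656·4.6502 = +12.4385 (running +12.4385)
  i=2: -2.6656·-4.4844 − 0.3500·-1.1158 = +12.3441 (running +24.7826)
  i=3: 0.3500·-1.2985 − 2.8196·-4.4844 = +12.1898 (running +36.9724)
  i=4: 2.8196·4.6502 − -0.0383·-1.2985 = +13.0622 (running +50.0346)
Area = |Σ|/2 = |50.0346|/2 = 25.0173

Area at t=0.202: 25.0173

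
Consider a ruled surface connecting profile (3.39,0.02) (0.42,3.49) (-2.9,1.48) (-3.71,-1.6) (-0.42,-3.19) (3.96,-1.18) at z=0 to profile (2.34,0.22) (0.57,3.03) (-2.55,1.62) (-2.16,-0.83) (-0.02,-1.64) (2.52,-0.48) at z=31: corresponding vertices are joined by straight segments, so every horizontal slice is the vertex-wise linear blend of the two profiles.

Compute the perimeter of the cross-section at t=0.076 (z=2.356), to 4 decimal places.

Cross-section at t=0.076: each vertex is (1-t)·p0[i] + t·p1[i].
  v1: (1-0.076)·(3.39,0.02) + 0.076·(2.34,0.22) = (3.3102,0.0352)
  v2: (1-0.076)·(0.42,3.49) + 0.076·(0.57,3.03) = (0.4314,3.4550)
  v3: (1-0.076)·(-2.9,1.48) + 0.076·(-2.55,1.62) = (-2.8734,1.4906)
  v4: (1-0.076)·(-3.71,-1.6) + 0.076·(-2.16,-0.83) = (-3.5922,-1.5415)
  v5: (1-0.076)·(-0.42,-3.19) + 0.076·(-0.02,-1.64) = (-0.3896,-3.0722)
  v6: (1-0.076)·(3.96,-1.18) + 0.076·(2.52,-0.48) = (3.8506,-1.1268)
Perimeter = Σ |v_{i+1} − v_i|:
  edge 1→2: √(-2.8788² + 3.4198²) = 4.4702 (running 4.4702)
  edge 2→3: √(-3.3048² + -1.9644²) = 3.8446 (running 8.3148)
  edge 3→4: √(-0.7188² + -3.0321²) = 3.1162 (running 11.4309)
  edge 4→5: √(3.2026² + -1.5307²) = 3.5496 (running 14.9805)
  edge 5→6: √(4.2402² + 1.9454²) = 4.6651 (running 19.6457)
  edge 6→1: √(-0.5404² + 1.1620²) = 1.2815 (running 20.9272)
Perimeter = 20.9272

Perimeter at t=0.076: 20.9272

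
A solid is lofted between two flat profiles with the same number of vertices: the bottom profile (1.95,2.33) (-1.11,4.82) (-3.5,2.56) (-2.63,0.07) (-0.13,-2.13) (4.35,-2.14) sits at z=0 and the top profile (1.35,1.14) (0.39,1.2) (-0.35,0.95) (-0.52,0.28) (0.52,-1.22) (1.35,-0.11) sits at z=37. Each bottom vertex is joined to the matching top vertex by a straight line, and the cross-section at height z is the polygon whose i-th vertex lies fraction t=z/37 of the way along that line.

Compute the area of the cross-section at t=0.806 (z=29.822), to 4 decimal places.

Cross-section at t=0.806: each vertex is (1-t)·p0[i] + t·p1[i].
  v1: (1-0.806)·(1.95,2.33) + 0.806·(1.35,1.14) = (1.4664,1.3709)
  v2: (1-0.806)·(-1.11,4.82) + 0.806·(0.39,1.2) = (0.0990,1.9023)
  v3: (1-0.806)·(-3.5,2.56) + 0.806·(-0.35,0.95) = (-0.9611,1.2623)
  v4: (1-0.806)·(-2.63,0.07) + 0.806·(-0.52,0.28) = (-0.9293,0.2393)
  v5: (1-0.806)·(-0.13,-2.13) + 0.806·(0.52,-1.22) = (0.3939,-1.3965)
  v6: (1-0.806)·(4.35,-2.14) + 0.806·(1.35,-0.11) = (1.9320,-0.5038)
Shoelace sum Σ(x_i·y_{i+1} − x_{i+1}·y_i):
  i=1: 1.4664·1.9023 − 0.0990·1.3709 = +2.6538 (running +2.6538)
  i=2: 0.0990·1.2623 − -0.9611·1.9023 = +1.9533 (running +4.6070)
  i=3: -0.9611·0.2393 − -0.9293·1.2623 = +0.9432 (running +5.5502)
  i=4: -0.9293·-1.3965 − 0.3939·0.2393 = +1.2036 (running +6.7538)
  i=5: 0.3939·-0.5038 − 1.9320·-1.3965 = +2.4997 (running +9.2535)
  i=6: 1.9320·1.3709 − 1.4664·-0.5038 = +3.3873 (running +12.6408)
Area = |Σ|/2 = |12.6408|/2 = 6.3204

Area at t=0.806: 6.3204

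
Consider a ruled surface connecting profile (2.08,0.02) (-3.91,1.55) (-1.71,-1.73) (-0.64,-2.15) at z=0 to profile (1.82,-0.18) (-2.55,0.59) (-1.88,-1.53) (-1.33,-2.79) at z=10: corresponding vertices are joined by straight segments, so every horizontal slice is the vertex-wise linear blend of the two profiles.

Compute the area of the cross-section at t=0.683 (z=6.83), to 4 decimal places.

Area at t=0.683: 7.8710

Cross-section at t=0.683: each vertex is (1-t)·p0[i] + t·p1[i].
  v1: (1-0.683)·(2.08,0.02) + 0.683·(1.82,-0.18) = (1.9024,-0.1166)
  v2: (1-0.683)·(-3.91,1.55) + 0.683·(-2.55,0.59) = (-2.9811,0.8943)
  v3: (1-0.683)·(-1.71,-1.73) + 0.683·(-1.88,-1.53) = (-1.8261,-1.5934)
  v4: (1-0.683)·(-0.64,-2.15) + 0.683·(-1.33,-2.79) = (-1.1113,-2.5871)
Shoelace sum Σ(x_i·y_{i+1} − x_{i+1}·y_i):
  i=1: 1.9024·0.8943 − -2.9811·-0.1166 = +1.3538 (running +1.3538)
  i=2: -2.9811·-1.5934 − -1.8261·0.8943 = +6.3832 (running +7.7370)
  i=3: -1.8261·-2.5871 − -1.1113·-1.5934 = +2.9537 (running +10.6907)
  i=4: -1.1113·-0.1166 − 1.9024·-2.5871 = +5.0514 (running +15.7420)
Area = |Σ|/2 = |15.7420|/2 = 7.8710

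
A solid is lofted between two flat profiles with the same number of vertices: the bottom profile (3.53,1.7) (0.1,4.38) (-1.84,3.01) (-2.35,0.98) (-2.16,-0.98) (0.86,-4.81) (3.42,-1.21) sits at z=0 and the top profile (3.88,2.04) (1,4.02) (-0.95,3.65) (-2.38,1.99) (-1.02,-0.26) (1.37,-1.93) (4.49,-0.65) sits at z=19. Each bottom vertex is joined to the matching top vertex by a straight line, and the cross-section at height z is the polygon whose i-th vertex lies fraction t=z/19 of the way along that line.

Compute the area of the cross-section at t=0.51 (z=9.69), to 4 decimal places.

Area at t=0.51: 30.4294

Cross-section at t=0.51: each vertex is (1-t)·p0[i] + t·p1[i].
  v1: (1-0.51)·(3.53,1.7) + 0.51·(3.88,2.04) = (3.7085,1.8734)
  v2: (1-0.51)·(0.1,4.38) + 0.51·(1,4.02) = (0.5590,4.1964)
  v3: (1-0.51)·(-1.84,3.01) + 0.51·(-0.95,3.65) = (-1.3861,3.3364)
  v4: (1-0.51)·(-2.35,0.98) + 0.51·(-2.38,1.99) = (-2.3653,1.4951)
  v5: (1-0.51)·(-2.16,-0.98) + 0.51·(-1.02,-0.26) = (-1.5786,-0.6128)
  v6: (1-0.51)·(0.86,-4.81) + 0.51·(1.37,-1.93) = (1.1201,-3.3412)
  v7: (1-0.51)·(3.42,-1.21) + 0.51·(4.49,-0.65) = (3.9657,-0.9244)
Shoelace sum Σ(x_i·y_{i+1} − x_{i+1}·y_i):
  i=1: 3.7085·4.1964 − 0.5590·1.8734 = +14.5151 (running +14.5151)
  i=2: 0.5590·3.3364 − -1.3861·4.1964 = +7.6817 (running +22.1968)
  i=3: -1.3861·1.4951 − -2.3653·3.3364 = +5.8192 (running +28.0160)
  i=4: -2.3653·-0.6128 − -1.5786·1.4951 = +3.8096 (running +31.8256)
  i=5: -1.5786·-3.3412 − 1.1201·-0.6128 = +5.9608 (running +37.7865)
  i=6: 1.1201·-0.9244 − 3.9657·-3.3412 = +12.2148 (running +50.0012)
  i=7: 3.9657·1.8734 − 3.7085·-0.9244 = +10.8575 (running +60.8587)
Area = |Σ|/2 = |60.8587|/2 = 30.4294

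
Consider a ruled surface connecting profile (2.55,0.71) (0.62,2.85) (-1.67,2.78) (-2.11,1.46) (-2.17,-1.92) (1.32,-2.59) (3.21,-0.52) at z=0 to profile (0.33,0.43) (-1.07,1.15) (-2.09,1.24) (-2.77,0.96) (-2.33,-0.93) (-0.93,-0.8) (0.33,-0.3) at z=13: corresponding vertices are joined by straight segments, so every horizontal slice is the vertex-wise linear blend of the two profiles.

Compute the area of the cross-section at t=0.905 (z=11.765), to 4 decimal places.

Area at t=0.905: 6.0607

Cross-section at t=0.905: each vertex is (1-t)·p0[i] + t·p1[i].
  v1: (1-0.905)·(2.55,0.71) + 0.905·(0.33,0.43) = (0.5409,0.4566)
  v2: (1-0.905)·(0.62,2.85) + 0.905·(-1.07,1.15) = (-0.9095,1.3115)
  v3: (1-0.905)·(-1.67,2.78) + 0.905·(-2.09,1.24) = (-2.0501,1.3863)
  v4: (1-0.905)·(-2.11,1.46) + 0.905·(-2.77,0.96) = (-2.7073,1.0075)
  v5: (1-0.905)·(-2.17,-1.92) + 0.905·(-2.33,-0.93) = (-2.3148,-1.0241)
  v6: (1-0.905)·(1.32,-2.59) + 0.905·(-0.93,-0.8) = (-0.7163,-0.9700)
  v7: (1-0.905)·(3.21,-0.52) + 0.905·(0.33,-0.3) = (0.6036,-0.3209)
Shoelace sum Σ(x_i·y_{i+1} − x_{i+1}·y_i):
  i=1: 0.5409·1.3115 − -0.9095·0.4566 = +1.1246 (running +1.1246)
  i=2: -0.9095·1.3863 − -2.0501·1.3115 = +1.4279 (running +2.5526)
  i=3: -2.0501·1.0075 − -2.7073·1.3863 = +1.6877 (running +4.2402)
  i=4: -2.7073·-1.0241 − -2.3148·1.0075 = +5.1046 (running +9.3448)
  i=5: -2.3148·-0.9700 − -0.7163·-1.0241 = +1.5120 (running +10.8568)
  i=6: -0.7163·-0.3209 − 0.6036·-0.9700 = +0.8154 (running +11.6722)
  i=7: 0.6036·0.4566 − 0.5409·-0.3209 = +0.4492 (running +12.1213)
Area = |Σ|/2 = |12.1213|/2 = 6.0607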